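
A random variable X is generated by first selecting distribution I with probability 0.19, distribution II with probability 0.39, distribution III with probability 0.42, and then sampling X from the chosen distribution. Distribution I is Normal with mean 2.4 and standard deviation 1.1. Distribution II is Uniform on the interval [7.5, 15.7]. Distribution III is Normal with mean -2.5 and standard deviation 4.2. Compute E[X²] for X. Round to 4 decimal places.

For each component E[X²] = Var + (mean)², giving I: 6.97; II: 140.163; III: 23.89.
Overall E[X²] = 0.19·6.97 + 0.39·140.163 + 0.42·23.89 = 66.0218.

66.0218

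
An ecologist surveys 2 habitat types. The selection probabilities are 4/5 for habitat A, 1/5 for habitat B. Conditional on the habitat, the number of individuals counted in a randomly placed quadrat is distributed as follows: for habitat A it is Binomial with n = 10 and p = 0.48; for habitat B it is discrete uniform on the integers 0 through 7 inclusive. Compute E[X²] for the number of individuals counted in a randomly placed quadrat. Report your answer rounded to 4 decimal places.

23.9288

For each component E[X²] = Var + (mean)², giving A: 25.536; B: 17.5.
Overall E[X²] = 0.8·25.536 + 0.2·17.5 = 23.9288.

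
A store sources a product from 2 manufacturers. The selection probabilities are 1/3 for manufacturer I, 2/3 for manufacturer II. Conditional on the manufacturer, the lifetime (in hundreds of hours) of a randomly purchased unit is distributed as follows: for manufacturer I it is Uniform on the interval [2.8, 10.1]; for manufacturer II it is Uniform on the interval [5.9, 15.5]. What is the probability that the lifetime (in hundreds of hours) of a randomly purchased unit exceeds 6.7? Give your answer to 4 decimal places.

0.7664

Conditional on each manufacturer, P(X > 6.7): I: 0.465753; II: 0.916667.
By total probability, P(X > 6.7) = 0.333333·0.465753 + 0.666667·0.916667 = 0.766362.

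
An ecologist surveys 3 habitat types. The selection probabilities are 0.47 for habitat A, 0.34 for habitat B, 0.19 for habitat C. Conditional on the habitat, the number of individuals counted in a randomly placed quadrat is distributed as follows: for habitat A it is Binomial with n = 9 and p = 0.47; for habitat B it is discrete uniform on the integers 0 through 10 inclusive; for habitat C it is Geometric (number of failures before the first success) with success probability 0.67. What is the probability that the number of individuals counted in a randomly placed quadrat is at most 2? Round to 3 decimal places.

Conditional on each habitat, P(X ≤ 2): A: 0.123053; B: 0.272727; C: 0.964063.
By total probability, P(X ≤ 2) = 0.47·0.123053 + 0.34·0.272727 + 0.19·0.964063 = 0.333734.

0.334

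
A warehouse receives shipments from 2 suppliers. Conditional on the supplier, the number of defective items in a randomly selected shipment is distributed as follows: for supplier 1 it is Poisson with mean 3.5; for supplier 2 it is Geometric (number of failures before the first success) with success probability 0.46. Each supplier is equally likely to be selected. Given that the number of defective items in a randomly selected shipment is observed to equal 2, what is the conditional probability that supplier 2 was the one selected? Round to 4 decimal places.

Likelihoods P(X=2 | ·): 1: 0.184959; 2: 0.134136.
Posterior ∝ prior × likelihood. Numerator for 2: 0.5·0.134136 = 0.067068.
Normalizing constant: 0.5·0.184959 + 0.5·0.134136 = 0.159547.
P(2 | observation) = 0.067068 / 0.159547 = 0.420364.

0.4204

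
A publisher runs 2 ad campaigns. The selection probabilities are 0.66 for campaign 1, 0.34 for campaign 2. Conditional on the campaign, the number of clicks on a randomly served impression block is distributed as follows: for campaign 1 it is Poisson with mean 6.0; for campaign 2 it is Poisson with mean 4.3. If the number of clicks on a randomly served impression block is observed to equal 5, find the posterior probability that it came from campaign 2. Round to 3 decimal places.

Likelihoods P(X=5 | ·): 1: 0.160623; 2: 0.166224.
Posterior ∝ prior × likelihood. Numerator for 2: 0.34·0.166224 = 0.0565163.
Normalizing constant: 0.66·0.160623 + 0.34·0.166224 = 0.162528.
P(2 | observation) = 0.0565163 / 0.162528 = 0.347734.

0.348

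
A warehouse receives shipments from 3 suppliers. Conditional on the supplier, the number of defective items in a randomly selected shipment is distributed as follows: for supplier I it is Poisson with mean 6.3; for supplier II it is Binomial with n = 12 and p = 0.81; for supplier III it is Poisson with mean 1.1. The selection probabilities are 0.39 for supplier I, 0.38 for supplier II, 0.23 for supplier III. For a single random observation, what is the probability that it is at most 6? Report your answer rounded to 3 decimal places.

Conditional on each supplier, P(X ≤ 6): I: 0.558233; II: 0.0151482; III: 0.999851.
By total probability, P(X ≤ 6) = 0.39·0.558233 + 0.38·0.0151482 + 0.23·0.999851 = 0.453433.

0.453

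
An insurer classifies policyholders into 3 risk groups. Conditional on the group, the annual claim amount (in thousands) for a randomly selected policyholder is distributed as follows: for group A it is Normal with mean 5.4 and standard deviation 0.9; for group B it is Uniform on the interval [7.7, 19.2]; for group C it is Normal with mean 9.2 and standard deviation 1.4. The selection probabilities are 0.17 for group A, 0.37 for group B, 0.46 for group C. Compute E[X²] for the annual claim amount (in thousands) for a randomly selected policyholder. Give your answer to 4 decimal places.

115.9425

For each component E[X²] = Var + (mean)², giving A: 29.97; B: 191.923; C: 86.6.
Overall E[X²] = 0.17·29.97 + 0.37·191.923 + 0.46·86.6 = 115.943.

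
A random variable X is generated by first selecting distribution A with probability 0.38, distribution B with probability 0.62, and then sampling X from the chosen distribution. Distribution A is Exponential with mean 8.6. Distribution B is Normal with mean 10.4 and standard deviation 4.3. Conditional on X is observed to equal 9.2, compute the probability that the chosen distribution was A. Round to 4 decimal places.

0.2151

Likelihoods f(9.2 | ·): A: 0.039894; B: 0.089234.
Posterior ∝ prior × likelihood. Numerator for A: 0.38·0.039894 = 0.0151597.
Normalizing constant: 0.38·0.039894 + 0.62·0.089234 = 0.0704848.
P(A | observation) = 0.0151597 / 0.0704848 = 0.215078.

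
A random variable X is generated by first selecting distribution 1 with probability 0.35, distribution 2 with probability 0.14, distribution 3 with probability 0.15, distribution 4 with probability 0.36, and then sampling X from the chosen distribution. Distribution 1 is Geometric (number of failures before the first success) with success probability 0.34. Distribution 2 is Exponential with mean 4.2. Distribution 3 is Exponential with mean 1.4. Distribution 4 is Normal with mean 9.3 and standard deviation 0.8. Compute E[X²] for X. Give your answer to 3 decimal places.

40.211

For each component E[X²] = Var + (mean)², giving 1: 9.47751; 2: 35.28; 3: 3.92; 4: 87.13.
Overall E[X²] = 0.35·9.47751 + 0.14·35.28 + 0.15·3.92 + 0.36·87.13 = 40.2111.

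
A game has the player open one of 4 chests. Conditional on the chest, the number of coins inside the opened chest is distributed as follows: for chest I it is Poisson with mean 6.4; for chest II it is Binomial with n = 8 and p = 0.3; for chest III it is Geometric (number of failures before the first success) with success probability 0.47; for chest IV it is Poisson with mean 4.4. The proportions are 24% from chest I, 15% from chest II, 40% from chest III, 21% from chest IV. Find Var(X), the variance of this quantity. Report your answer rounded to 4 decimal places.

8.2405

Per component, I: μ=6.4, E[X²]=47.36; II: μ=2.4, E[X²]=7.44; III: μ=1.12766, E[X²]=3.67089; IV: μ=4.4, E[X²]=23.76.
E[X] = 0.24·6.4 + 0.15·2.4 + 0.4·1.12766 + 0.21·4.4 = 3.27106.
E[X²] = 0.24·47.36 + 0.15·7.44 + 0.4·3.67089 + 0.21·23.76 = 18.9404.
Var(X) = E[X²] − (E[X])² = 18.9404 − 10.6999 = 8.2405.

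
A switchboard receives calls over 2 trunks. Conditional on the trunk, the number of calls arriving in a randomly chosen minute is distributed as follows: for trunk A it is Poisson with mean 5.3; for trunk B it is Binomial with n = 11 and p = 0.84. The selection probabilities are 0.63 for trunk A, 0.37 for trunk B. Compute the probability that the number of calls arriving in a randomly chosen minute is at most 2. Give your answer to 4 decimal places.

0.0640

Conditional on each trunk, P(X ≤ 2): A: 0.101554; B: 2.77022e-06.
By total probability, P(X ≤ 2) = 0.63·0.101554 + 0.37·2.77022e-06 = 0.06398.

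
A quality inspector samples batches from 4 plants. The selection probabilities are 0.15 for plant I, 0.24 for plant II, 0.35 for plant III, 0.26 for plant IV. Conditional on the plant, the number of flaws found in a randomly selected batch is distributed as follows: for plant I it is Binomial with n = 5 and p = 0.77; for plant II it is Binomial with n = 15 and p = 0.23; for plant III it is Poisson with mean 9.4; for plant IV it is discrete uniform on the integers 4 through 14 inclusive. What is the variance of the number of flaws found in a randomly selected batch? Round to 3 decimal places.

14.228

Per component, I: μ=3.85, E[X²]=15.708; II: μ=3.45, E[X²]=14.559; III: μ=9.4, E[X²]=97.76; IV: μ=9, E[X²]=91.
E[X] = 0.15·3.85 + 0.24·3.45 + 0.35·9.4 + 0.26·9 = 7.0355.
E[X²] = 0.15·15.708 + 0.24·14.559 + 0.35·97.76 + 0.26·91 = 63.7264.
Var(X) = E[X²] − (E[X])² = 63.7264 − 49.4983 = 14.2281.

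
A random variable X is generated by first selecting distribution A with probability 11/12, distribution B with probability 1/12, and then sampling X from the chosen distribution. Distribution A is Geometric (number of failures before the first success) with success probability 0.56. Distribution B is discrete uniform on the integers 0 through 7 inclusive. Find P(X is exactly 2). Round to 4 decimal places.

Conditional on each component, P(X = 2): A: 0.108416; B: 0.125.
By total probability, P(X = 2) = 0.916667·0.108416 + 0.0833333·0.125 = 0.109798.

0.1098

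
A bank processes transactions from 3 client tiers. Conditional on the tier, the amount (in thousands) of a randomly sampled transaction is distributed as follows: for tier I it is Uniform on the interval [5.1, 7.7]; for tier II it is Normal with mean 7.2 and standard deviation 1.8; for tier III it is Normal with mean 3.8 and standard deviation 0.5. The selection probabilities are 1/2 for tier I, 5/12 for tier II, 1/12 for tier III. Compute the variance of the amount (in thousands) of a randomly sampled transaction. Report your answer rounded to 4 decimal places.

Per component, I: μ=6.4, E[X²]=41.5233; II: μ=7.2, E[X²]=55.08; III: μ=3.8, E[X²]=14.69.
E[X] = 0.5·6.4 + 0.416667·7.2 + 0.0833333·3.8 = 6.51667.
E[X²] = 0.5·41.5233 + 0.416667·55.08 + 0.0833333·14.69 = 44.9358.
Var(X) = E[X²] − (E[X])² = 44.9358 − 42.4669 = 2.46889.

2.4689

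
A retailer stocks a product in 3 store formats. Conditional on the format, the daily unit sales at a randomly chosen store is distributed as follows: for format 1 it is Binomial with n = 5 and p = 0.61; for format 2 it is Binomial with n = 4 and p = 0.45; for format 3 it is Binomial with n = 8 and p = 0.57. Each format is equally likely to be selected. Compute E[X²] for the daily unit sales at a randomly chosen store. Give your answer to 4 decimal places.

For each component E[X²] = Var + (mean)², giving 1: 10.492; 2: 4.23; 3: 22.7544.
Overall E[X²] = 0.333333·10.492 + 0.333333·4.23 + 0.333333·22.7544 = 12.4921.

12.4921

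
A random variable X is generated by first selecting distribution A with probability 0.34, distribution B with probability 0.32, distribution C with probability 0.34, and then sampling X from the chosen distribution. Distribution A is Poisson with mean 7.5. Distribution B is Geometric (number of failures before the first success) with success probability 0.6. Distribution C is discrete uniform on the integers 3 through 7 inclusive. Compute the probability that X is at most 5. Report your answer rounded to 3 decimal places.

Conditional on each component, P(X ≤ 5): A: 0.241436; B: 0.995904; C: 0.6.
By total probability, P(X ≤ 5) = 0.34·0.241436 + 0.32·0.995904 + 0.34·0.6 = 0.604778.

0.605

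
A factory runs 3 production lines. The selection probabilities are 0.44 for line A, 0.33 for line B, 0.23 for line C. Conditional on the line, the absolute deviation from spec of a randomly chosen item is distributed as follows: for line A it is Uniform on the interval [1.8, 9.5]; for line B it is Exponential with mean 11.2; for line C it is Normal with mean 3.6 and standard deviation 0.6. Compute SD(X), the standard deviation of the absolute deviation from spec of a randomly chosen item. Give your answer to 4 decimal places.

Per component, A: μ=5.65, E[X²]=36.8633; B: μ=11.2, E[X²]=250.88; C: μ=3.6, E[X²]=13.32.
E[X] = 0.44·5.65 + 0.33·11.2 + 0.23·3.6 = 7.01.
E[X²] = 0.44·36.8633 + 0.33·250.88 + 0.23·13.32 = 102.074.
Var(X) = E[X²] − (E[X])² = 102.074 − 49.1401 = 52.9338.
SD(X) = √52.9338 = 7.27556.

7.2756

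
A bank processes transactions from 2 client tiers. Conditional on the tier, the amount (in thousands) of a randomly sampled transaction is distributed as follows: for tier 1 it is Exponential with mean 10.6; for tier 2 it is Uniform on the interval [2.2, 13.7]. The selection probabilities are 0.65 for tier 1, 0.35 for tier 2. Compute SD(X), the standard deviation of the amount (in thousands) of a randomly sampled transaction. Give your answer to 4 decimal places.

8.8594

Per component, 1: μ=10.6, E[X²]=224.72; 2: μ=7.95, E[X²]=74.2233.
E[X] = 0.65·10.6 + 0.35·7.95 = 9.6725.
E[X²] = 0.65·224.72 + 0.35·74.2233 = 172.046.
Var(X) = E[X²] − (E[X])² = 172.046 − 93.5573 = 78.4889.
SD(X) = √78.4889 = 8.8594.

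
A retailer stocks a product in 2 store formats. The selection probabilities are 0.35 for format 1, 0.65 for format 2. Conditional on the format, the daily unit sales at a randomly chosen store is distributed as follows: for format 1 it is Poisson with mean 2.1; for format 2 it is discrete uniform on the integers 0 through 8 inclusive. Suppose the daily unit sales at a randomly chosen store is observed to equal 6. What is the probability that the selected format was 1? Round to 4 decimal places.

Likelihoods P(X=6 | ·): 1: 0.014587; 2: 0.111111.
Posterior ∝ prior × likelihood. Numerator for 1: 0.35·0.014587 = 0.00510544.
Normalizing constant: 0.35·0.014587 + 0.65·0.111111 = 0.0773277.
P(1 | observation) = 0.00510544 / 0.0773277 = 0.0660234.

0.0660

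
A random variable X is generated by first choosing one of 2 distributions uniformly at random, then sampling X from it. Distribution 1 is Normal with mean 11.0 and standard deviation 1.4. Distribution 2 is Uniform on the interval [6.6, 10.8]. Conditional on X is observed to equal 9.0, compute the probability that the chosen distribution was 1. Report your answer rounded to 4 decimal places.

0.3014

Likelihoods f(9.0 | ·): 1: 0.102713; 2: 0.238095.
Posterior ∝ prior × likelihood. Numerator for 1: 0.5·0.102713 = 0.0513564.
Normalizing constant: 0.5·0.102713 + 0.5·0.238095 = 0.170404.
P(1 | observation) = 0.0513564 / 0.170404 = 0.30138.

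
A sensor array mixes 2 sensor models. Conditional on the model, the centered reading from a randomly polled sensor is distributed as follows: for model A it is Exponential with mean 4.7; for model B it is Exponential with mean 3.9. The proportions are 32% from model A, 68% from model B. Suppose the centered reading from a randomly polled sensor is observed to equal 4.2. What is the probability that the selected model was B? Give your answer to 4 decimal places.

Likelihoods f(4.2 | ·): A: 0.0870581; B: 0.0873441.
Posterior ∝ prior × likelihood. Numerator for B: 0.68·0.0873441 = 0.059394.
Normalizing constant: 0.32·0.0870581 + 0.68·0.0873441 = 0.0872526.
P(B | observation) = 0.059394 / 0.0872526 = 0.680713.

0.6807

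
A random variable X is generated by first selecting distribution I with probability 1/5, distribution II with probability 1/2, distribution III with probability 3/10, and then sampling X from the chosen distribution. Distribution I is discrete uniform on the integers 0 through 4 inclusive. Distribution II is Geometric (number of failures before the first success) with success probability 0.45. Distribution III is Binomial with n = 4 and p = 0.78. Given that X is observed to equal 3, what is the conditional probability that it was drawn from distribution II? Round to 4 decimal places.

0.1847

Likelihoods P(X=3 | ·): I: 0.2; II: 0.0748688; III: 0.417606.
Posterior ∝ prior × likelihood. Numerator for II: 0.5·0.0748688 = 0.0374344.
Normalizing constant: 0.2·0.2 + 0.5·0.0748688 + 0.3·0.417606 = 0.202716.
P(II | observation) = 0.0374344 / 0.202716 = 0.184664.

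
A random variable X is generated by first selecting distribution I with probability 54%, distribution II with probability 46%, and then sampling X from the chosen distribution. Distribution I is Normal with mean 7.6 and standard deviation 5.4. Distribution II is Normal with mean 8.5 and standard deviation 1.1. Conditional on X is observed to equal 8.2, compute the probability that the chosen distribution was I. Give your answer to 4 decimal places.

Likelihoods f(8.2 | ·): I: 0.0734236; II: 0.349435.
Posterior ∝ prior × likelihood. Numerator for I: 0.54·0.0734236 = 0.0396487.
Normalizing constant: 0.54·0.0734236 + 0.46·0.349435 = 0.200389.
P(I | observation) = 0.0396487 / 0.200389 = 0.197859.

0.1979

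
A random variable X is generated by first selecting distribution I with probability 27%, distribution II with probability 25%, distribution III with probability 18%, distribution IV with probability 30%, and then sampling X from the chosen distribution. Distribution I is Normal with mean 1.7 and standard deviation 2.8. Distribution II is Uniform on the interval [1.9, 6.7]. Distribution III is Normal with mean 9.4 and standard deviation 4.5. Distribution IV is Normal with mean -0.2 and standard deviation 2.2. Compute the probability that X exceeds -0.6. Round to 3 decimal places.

Conditional on each component, P(X > -0.6): I: 0.794299; II: 1; III: 0.986866; IV: 0.572137.
By total probability, P(X > -0.6) = 0.27·0.794299 + 0.25·1 + 0.18·0.986866 + 0.3·0.572137 = 0.813738.

0.814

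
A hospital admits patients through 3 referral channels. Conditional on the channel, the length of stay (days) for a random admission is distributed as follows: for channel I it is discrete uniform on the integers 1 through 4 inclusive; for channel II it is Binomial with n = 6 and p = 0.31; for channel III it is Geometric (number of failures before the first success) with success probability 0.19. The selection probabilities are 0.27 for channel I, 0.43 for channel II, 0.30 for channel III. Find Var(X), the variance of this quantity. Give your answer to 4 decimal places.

8.6650

Per component, I: μ=2.5, E[X²]=7.5; II: μ=1.86, E[X²]=4.743; III: μ=4.26316, E[X²]=40.6122.
E[X] = 0.27·2.5 + 0.43·1.86 + 0.3·4.26316 = 2.75375.
E[X²] = 0.27·7.5 + 0.43·4.743 + 0.3·40.6122 = 16.2481.
Var(X) = E[X²] − (E[X])² = 16.2481 − 7.58312 = 8.66502.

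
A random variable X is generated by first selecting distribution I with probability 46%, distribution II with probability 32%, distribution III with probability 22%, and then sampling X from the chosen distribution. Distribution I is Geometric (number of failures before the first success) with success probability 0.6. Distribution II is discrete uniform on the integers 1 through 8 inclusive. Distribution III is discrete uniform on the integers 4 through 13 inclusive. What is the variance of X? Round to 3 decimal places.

Per component, I: μ=0.666667, E[X²]=1.55556; II: μ=4.5, E[X²]=25.5; III: μ=8.5, E[X²]=80.5.
E[X] = 0.46·0.666667 + 0.32·4.5 + 0.22·8.5 = 3.61667.
E[X²] = 0.46·1.55556 + 0.32·25.5 + 0.22·80.5 = 26.5856.
Var(X) = E[X²] − (E[X])² = 26.5856 − 13.0803 = 13.5053.

13.505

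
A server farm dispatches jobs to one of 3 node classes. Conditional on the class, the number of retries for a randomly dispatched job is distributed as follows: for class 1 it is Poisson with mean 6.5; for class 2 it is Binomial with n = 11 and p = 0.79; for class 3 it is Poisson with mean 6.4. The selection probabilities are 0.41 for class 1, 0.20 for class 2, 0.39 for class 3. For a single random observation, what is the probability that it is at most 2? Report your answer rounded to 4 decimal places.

0.0357

Conditional on each class, P(X ≤ 2): 1: 0.0430359; 2: 2.87486e-05; 3: 0.0463242.
By total probability, P(X ≤ 2) = 0.41·0.0430359 + 0.2·2.87486e-05 + 0.39·0.0463242 = 0.0357169.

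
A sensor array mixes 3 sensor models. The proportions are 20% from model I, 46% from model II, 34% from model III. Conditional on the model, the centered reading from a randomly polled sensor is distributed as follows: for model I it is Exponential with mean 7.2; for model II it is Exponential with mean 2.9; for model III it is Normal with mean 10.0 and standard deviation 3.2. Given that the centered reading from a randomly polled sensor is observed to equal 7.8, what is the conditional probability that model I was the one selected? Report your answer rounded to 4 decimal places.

Likelihoods f(7.8 | ·): I: 0.0470091; II: 0.0234153; III: 0.0984292.
Posterior ∝ prior × likelihood. Numerator for I: 0.2·0.0470091 = 0.00940182.
Normalizing constant: 0.2·0.0470091 + 0.46·0.0234153 + 0.34·0.0984292 = 0.0536388.
P(I | observation) = 0.00940182 / 0.0536388 = 0.17528.

0.1753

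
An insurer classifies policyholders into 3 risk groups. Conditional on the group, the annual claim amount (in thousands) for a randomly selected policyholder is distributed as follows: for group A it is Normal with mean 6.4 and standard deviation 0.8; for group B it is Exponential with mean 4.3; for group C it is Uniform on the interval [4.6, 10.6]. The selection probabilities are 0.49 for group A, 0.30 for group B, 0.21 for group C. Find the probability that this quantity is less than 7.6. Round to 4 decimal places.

Conditional on each group, P(X < 7.6): A: 0.933193; B: 0.829231; C: 0.5.
By total probability, P(X < 7.6) = 0.49·0.933193 + 0.3·0.829231 + 0.21·0.5 = 0.811034.

0.8110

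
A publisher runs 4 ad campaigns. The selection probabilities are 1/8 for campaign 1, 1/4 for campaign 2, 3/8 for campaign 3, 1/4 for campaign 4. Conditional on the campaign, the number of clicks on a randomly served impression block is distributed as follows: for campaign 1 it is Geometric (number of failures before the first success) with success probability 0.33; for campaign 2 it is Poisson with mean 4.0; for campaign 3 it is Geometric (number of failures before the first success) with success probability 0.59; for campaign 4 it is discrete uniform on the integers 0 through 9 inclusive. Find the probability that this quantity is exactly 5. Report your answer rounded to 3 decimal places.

0.072

Conditional on each campaign, P(X = 5): 1: 0.0445541; 2: 0.156293; 3: 0.00683552; 4: 0.1.
By total probability, P(X = 5) = 0.125·0.0445541 + 0.25·0.156293 + 0.375·0.00683552 + 0.25·0.1 = 0.0722059.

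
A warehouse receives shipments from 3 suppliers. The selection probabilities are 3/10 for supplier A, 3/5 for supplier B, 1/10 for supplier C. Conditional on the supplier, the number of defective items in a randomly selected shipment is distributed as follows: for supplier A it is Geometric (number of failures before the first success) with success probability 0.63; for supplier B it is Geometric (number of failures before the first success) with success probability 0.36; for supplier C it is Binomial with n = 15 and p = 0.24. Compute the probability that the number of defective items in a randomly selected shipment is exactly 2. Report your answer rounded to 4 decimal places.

0.1314

Conditional on each supplier, P(X = 2): A: 0.086247; B: 0.147456; C: 0.170682.
By total probability, P(X = 2) = 0.3·0.086247 + 0.6·0.147456 + 0.1·0.170682 = 0.131416.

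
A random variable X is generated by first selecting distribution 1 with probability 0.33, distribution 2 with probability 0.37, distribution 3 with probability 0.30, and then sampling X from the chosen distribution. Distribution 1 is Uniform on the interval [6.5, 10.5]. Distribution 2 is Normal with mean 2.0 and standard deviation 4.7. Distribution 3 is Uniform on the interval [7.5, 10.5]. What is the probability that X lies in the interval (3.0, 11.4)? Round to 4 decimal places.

Conditional on each component, P(3.0 < X < 11.4): 1: 1; 2: 0.393005; 3: 1.
By total probability, P(3.0 < X < 11.4) = 0.33·1 + 0.37·0.393005 + 0.3·1 = 0.775412.

0.7754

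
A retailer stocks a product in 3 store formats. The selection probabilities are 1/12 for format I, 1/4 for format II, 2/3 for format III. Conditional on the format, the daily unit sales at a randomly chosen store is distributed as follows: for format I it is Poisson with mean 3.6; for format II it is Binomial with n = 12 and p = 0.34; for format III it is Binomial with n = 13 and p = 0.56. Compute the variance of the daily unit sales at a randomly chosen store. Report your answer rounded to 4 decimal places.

Per component, I: μ=3.6, E[X²]=16.56; II: μ=4.08, E[X²]=19.3392; III: μ=7.28, E[X²]=56.2016.
E[X] = 0.0833333·3.6 + 0.25·4.08 + 0.666667·7.28 = 6.17333.
E[X²] = 0.0833333·16.56 + 0.25·19.3392 + 0.666667·56.2016 = 43.6825.
Var(X) = E[X²] − (E[X])² = 43.6825 − 38.11 = 5.57249.

5.5725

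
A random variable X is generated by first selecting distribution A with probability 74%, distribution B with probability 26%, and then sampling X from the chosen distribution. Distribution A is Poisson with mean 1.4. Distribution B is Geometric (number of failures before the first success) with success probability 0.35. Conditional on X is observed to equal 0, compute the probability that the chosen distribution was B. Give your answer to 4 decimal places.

0.3327

Likelihoods P(X=0 | ·): A: 0.246597; B: 0.35.
Posterior ∝ prior × likelihood. Numerator for B: 0.26·0.35 = 0.091.
Normalizing constant: 0.74·0.246597 + 0.26·0.35 = 0.273482.
P(B | observation) = 0.091 / 0.273482 = 0.332746.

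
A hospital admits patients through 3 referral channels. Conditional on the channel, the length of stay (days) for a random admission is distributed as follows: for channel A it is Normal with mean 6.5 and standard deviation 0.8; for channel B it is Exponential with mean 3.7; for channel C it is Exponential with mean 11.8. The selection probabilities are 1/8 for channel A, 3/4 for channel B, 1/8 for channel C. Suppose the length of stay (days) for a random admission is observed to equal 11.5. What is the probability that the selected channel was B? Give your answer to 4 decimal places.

0.6938

Likelihoods f(11.5 | ·): A: 1.6425e-09; B: 0.0120771; C: 0.031979.
Posterior ∝ prior × likelihood. Numerator for B: 0.75·0.0120771 = 0.00905785.
Normalizing constant: 0.125·1.6425e-09 + 0.75·0.0120771 + 0.125·0.031979 = 0.0130552.
P(B | observation) = 0.00905785 / 0.0130552 = 0.69381.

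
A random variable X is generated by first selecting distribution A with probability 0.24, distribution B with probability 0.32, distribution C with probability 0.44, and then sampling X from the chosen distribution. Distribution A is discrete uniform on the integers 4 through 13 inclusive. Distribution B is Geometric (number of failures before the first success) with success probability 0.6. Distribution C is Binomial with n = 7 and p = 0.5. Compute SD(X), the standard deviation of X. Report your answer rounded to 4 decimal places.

Per component, A: μ=8.5, E[X²]=80.5; B: μ=0.666667, E[X²]=1.55556; C: μ=3.5, E[X²]=14.
E[X] = 0.24·8.5 + 0.32·0.666667 + 0.44·3.5 = 3.79333.
E[X²] = 0.24·80.5 + 0.32·1.55556 + 0.44·14 = 25.9778.
Var(X) = E[X²] − (E[X])² = 25.9778 − 14.3894 = 11.5884.
SD(X) = √11.5884 = 3.40417.

3.4042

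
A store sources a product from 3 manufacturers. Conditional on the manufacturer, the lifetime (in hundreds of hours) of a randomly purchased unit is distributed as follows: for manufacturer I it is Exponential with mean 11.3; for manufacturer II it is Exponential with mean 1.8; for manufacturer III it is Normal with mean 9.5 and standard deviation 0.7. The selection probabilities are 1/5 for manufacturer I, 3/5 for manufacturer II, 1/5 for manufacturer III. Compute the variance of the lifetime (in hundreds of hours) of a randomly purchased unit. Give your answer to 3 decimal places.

45.654

Per component, I: μ=11.3, E[X²]=255.38; II: μ=1.8, E[X²]=6.48; III: μ=9.5, E[X²]=90.74.
E[X] = 0.2·11.3 + 0.6·1.8 + 0.2·9.5 = 5.24.
E[X²] = 0.2·255.38 + 0.6·6.48 + 0.2·90.74 = 73.112.
Var(X) = E[X²] − (E[X])² = 73.112 − 27.4576 = 45.6544.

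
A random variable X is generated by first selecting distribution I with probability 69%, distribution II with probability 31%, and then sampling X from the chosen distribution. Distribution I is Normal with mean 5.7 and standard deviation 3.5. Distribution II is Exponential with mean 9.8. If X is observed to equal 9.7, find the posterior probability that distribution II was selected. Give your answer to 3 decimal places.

0.223

Likelihoods f(9.7 | ·): I: 0.0593227; II: 0.0379237.
Posterior ∝ prior × likelihood. Numerator for II: 0.31·0.0379237 = 0.0117564.
Normalizing constant: 0.69·0.0593227 + 0.31·0.0379237 = 0.052689.
P(II | observation) = 0.0117564 / 0.052689 = 0.223127.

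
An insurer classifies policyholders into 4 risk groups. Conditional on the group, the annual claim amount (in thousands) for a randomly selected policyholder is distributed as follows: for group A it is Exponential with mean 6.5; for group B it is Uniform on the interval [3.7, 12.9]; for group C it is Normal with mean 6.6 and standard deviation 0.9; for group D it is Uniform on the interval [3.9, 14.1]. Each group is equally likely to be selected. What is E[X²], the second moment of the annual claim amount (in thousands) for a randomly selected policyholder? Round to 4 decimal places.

For each component E[X²] = Var + (mean)², giving A: 84.5; B: 75.9433; C: 44.37; D: 89.67.
Overall E[X²] = 0.25·84.5 + 0.25·75.9433 + 0.25·44.37 + 0.25·89.67 = 73.6208.

73.6208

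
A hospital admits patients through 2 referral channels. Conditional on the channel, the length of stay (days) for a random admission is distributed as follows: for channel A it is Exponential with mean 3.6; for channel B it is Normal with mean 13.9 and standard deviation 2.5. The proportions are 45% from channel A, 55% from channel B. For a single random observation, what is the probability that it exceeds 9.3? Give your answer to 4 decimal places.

Conditional on each channel, P(X > 9.3): A: 0.0755218; B: 0.967116.
By total probability, P(X > 9.3) = 0.45·0.0755218 + 0.55·0.967116 = 0.565899.

0.5659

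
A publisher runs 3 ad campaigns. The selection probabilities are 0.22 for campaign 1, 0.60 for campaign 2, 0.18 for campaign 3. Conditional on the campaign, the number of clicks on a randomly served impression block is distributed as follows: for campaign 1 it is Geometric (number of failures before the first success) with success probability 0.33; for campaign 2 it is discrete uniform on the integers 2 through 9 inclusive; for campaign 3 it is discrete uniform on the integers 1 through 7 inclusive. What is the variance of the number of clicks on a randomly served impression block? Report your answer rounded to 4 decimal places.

7.2093

Per component, 1: μ=2.0303, E[X²]=10.2746; 2: μ=5.5, E[X²]=35.5; 3: μ=4, E[X²]=20.
E[X] = 0.22·2.0303 + 0.6·5.5 + 0.18·4 = 4.46667.
E[X²] = 0.22·10.2746 + 0.6·35.5 + 0.18·20 = 27.1604.
Var(X) = E[X²] − (E[X])² = 27.1604 − 19.9511 = 7.20929.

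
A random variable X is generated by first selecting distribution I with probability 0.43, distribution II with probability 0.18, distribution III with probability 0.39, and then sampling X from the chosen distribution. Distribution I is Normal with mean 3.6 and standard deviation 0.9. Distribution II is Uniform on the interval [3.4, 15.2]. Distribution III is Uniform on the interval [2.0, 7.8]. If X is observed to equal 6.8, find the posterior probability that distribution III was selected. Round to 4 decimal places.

Likelihoods f(6.8 | ·): I: 0.000797072; II: 0.0847458; III: 0.172414.
Posterior ∝ prior × likelihood. Numerator for III: 0.39·0.172414 = 0.0672414.
Normalizing constant: 0.43·0.000797072 + 0.18·0.0847458 + 0.39·0.172414 = 0.0828384.
P(III | observation) = 0.0672414 / 0.0828384 = 0.811718.

0.8117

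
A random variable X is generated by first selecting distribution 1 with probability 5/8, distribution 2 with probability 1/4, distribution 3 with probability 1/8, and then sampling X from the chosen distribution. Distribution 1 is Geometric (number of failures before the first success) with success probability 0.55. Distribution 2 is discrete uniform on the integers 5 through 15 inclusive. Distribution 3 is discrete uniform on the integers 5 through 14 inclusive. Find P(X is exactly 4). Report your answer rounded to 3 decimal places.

Conditional on each component, P(X = 4): 1: 0.0225534; 2: 0; 3: 0.
By total probability, P(X = 4) = 0.625·0.0225534 + 0.25·0 + 0.125·0 = 0.0140959.

0.014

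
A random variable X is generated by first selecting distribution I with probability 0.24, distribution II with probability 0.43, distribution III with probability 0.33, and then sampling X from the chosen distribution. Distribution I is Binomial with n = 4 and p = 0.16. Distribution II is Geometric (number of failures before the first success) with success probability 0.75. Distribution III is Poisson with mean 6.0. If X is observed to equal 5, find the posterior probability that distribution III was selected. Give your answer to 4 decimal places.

Likelihoods P(X=5 | ·): I: 0; II: 0.000732422; III: 0.160623.
Posterior ∝ prior × likelihood. Numerator for III: 0.33·0.160623 = 0.0530056.
Normalizing constant: 0.24·0 + 0.43·0.000732422 + 0.33·0.160623 = 0.0533206.
P(III | observation) = 0.0530056 / 0.0533206 = 0.994093.

0.9941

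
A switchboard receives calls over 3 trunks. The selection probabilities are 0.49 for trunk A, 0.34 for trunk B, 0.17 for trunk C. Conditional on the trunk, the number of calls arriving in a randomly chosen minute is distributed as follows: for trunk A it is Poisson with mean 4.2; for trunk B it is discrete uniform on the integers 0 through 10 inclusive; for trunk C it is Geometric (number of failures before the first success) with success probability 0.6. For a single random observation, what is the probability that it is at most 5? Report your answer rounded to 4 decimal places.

Conditional on each trunk, P(X ≤ 5): A: 0.753143; B: 0.545455; C: 0.995904.
By total probability, P(X ≤ 5) = 0.49·0.753143 + 0.34·0.545455 + 0.17·0.995904 = 0.723798.

0.7238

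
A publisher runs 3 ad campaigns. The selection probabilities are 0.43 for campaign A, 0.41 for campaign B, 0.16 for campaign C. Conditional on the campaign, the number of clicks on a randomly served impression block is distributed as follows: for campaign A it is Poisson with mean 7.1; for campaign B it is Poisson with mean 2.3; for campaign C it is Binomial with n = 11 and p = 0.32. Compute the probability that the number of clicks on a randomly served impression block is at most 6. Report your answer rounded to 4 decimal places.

0.7482

Conditional on each campaign, P(X ≤ 6): A: 0.43492; B: 0.990638; C: 0.969069.
By total probability, P(X ≤ 6) = 0.43·0.43492 + 0.41·0.990638 + 0.16·0.969069 = 0.748228.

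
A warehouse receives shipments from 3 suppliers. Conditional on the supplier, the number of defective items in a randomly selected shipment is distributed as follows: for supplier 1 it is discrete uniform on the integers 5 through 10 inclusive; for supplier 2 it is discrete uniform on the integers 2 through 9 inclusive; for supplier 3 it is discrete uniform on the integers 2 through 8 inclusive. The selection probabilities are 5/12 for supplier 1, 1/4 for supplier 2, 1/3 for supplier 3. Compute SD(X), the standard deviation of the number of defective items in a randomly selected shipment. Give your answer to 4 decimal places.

2.2730

Per component, 1: μ=7.5, E[X²]=59.1667; 2: μ=5.5, E[X²]=35.5; 3: μ=5, E[X²]=29.
E[X] = 0.416667·7.5 + 0.25·5.5 + 0.333333·5 = 6.16667.
E[X²] = 0.416667·59.1667 + 0.25·35.5 + 0.333333·29 = 43.1944.
Var(X) = E[X²] − (E[X])² = 43.1944 − 38.0278 = 5.16667.
SD(X) = √5.16667 = 2.27303.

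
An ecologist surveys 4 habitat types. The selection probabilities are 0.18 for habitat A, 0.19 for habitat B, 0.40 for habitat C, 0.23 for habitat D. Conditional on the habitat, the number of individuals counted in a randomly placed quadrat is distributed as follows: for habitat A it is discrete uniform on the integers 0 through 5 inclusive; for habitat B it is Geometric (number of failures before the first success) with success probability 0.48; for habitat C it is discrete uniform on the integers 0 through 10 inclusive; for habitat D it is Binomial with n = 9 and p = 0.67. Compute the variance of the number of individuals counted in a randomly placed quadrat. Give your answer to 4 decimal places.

8.7788

Per component, A: μ=2.5, E[X²]=9.16667; B: μ=1.08333, E[X²]=3.43056; C: μ=5, E[X²]=35; D: μ=6.03, E[X²]=38.3508.
E[X] = 0.18·2.5 + 0.19·1.08333 + 0.4·5 + 0.23·6.03 = 4.04273.
E[X²] = 0.18·9.16667 + 0.19·3.43056 + 0.4·35 + 0.23·38.3508 = 25.1225.
Var(X) = E[X²] − (E[X])² = 25.1225 − 16.3437 = 8.7788.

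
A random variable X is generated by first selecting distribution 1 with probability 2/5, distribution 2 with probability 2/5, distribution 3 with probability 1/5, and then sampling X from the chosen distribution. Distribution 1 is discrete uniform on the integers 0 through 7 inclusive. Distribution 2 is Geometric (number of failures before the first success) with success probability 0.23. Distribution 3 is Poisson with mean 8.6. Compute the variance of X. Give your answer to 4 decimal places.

Per component, 1: μ=3.5, E[X²]=17.5; 2: μ=3.34783, E[X²]=25.7637; 3: μ=8.6, E[X²]=82.56.
E[X] = 0.4·3.5 + 0.4·3.34783 + 0.2·8.6 = 4.45913.
E[X²] = 0.4·17.5 + 0.4·25.7637 + 0.2·82.56 = 33.8175.
Var(X) = E[X²] − (E[X])² = 33.8175 − 19.8838 = 13.9336.

13.9336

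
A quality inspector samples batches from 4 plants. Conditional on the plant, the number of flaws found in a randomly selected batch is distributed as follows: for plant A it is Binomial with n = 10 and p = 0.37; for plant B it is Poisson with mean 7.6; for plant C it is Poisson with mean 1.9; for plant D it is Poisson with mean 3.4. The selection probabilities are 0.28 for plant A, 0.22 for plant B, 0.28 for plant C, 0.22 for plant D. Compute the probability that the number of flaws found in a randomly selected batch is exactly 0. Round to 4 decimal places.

Conditional on each plant, P(X = 0): A: 0.0098493; B: 0.000500451; C: 0.149569; D: 0.0333733.
By total probability, P(X = 0) = 0.28·0.0098493 + 0.22·0.000500451 + 0.28·0.149569 + 0.22·0.0333733 = 0.0520892.

0.0521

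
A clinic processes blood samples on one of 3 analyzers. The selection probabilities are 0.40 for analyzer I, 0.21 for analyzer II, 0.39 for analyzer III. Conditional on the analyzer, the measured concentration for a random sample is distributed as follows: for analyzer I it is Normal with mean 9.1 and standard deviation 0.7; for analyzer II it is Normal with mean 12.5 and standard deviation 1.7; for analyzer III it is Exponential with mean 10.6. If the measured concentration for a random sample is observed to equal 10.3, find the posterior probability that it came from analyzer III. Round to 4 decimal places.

Likelihoods f(10.3 | ·): I: 0.131119; II: 0.101577; III: 0.0357019.
Posterior ∝ prior × likelihood. Numerator for III: 0.39·0.0357019 = 0.0139237.
Normalizing constant: 0.4·0.131119 + 0.21·0.101577 + 0.39·0.0357019 = 0.0877025.
P(III | observation) = 0.0139237 / 0.0877025 = 0.158761.

0.1588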